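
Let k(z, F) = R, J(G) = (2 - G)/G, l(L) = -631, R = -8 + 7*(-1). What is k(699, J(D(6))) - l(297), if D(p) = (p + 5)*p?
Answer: 616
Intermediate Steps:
R = -15 (R = -8 - 7 = -15)
D(p) = p*(5 + p) (D(p) = (5 + p)*p = p*(5 + p))
J(G) = (2 - G)/G
k(z, F) = -15
k(699, J(D(6))) - l(297) = -15 - 1*(-631) = -15 + 631 = 616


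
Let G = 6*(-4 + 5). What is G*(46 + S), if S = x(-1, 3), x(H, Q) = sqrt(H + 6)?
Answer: 276 + 6*sqrt(5) ≈ 289.42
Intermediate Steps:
G = 6 (G = 6*1 = 6)
x(H, Q) = sqrt(6 + H)
S = sqrt(5) (S = sqrt(6 - 1) = sqrt(5) ≈ 2.2361)
G*(46 + S) = 6*(46 + sqrt(5)) = 276 + 6*sqrt(5)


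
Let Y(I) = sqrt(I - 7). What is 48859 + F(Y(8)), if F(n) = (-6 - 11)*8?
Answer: 48723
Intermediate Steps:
Y(I) = sqrt(-7 + I)
F(n) = -136 (F(n) = -17*8 = -136)
48859 + F(Y(8)) = 48859 - 136 = 48723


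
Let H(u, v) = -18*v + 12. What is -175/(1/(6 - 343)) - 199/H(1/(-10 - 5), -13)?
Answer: 14507651/246 ≈ 58974.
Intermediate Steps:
H(u, v) = 12 - 18*v
-175/(1/(6 - 343)) - 199/H(1/(-10 - 5), -13) = -175/(1/(6 - 343)) - 199/(12 - 18*(-13)) = -175/(1/(-337)) - 199/(12 + 234) = -175/(-1/337) - 199/246 = -175*(-337) - 199*1/246 = 58975 - 199/246 = 14507651/246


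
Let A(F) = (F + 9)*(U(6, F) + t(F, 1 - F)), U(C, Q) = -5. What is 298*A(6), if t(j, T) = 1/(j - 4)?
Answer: -20115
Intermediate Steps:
t(j, T) = 1/(-4 + j)
A(F) = (-5 + 1/(-4 + F))*(9 + F) (A(F) = (F + 9)*(-5 + 1/(-4 + F)) = (9 + F)*(-5 + 1/(-4 + F)) = (-5 + 1/(-4 + F))*(9 + F))
298*A(6) = 298*((189 - 24*6 - 5*6²)/(-4 + 6)) = 298*((189 - 144 - 5*36)/2) = 298*((189 - 144 - 180)/2) = 298*((½)*(-135)) = 298*(-135/2) = -20115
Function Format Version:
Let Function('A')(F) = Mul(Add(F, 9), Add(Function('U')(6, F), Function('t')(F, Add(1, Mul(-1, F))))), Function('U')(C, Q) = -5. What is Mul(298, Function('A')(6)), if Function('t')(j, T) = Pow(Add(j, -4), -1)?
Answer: -20115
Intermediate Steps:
Function('t')(j, T) = Pow(Add(-4, j), -1)
Function('A')(F) = Mul(Add(-5, Pow(Add(-4, F), -1)), Add(9, F)) (Function('A')(F) = Mul(Add(F, 9), Add(-5, Pow(Add(-4, F), -1))) = Mul(Add(9, F), Add(-5, Pow(Add(-4, F), -1))) = Mul(Add(-5, Pow(Add(-4, F), -1)), Add(9, F)))
Mul(298, Function('A')(6)) = Mul(298, Mul(Pow(Add(-4, 6), -1), Add(189, Mul(-24, 6), Mul(-5, Pow(6, 2))))) = Mul(298, Mul(Pow(2, -1), Add(189, -144, Mul(-5, 36)))) = Mul(298, Mul(Rational(1, 2), Add(189, -144, -180))) = Mul(298, Mul(Rational(1, 2), -135)) = Mul(298, Rational(-135, 2)) = -20115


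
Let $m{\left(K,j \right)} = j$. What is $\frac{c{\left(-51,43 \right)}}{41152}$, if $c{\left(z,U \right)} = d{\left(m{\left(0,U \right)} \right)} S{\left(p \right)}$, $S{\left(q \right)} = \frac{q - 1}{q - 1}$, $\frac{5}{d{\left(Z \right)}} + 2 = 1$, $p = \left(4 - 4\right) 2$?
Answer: $- \frac{5}{41152} \approx -0.0001215$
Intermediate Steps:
$p = 0$ ($p = 0 \cdot 2 = 0$)
$d{\left(Z \right)} = -5$ ($d{\left(Z \right)} = \frac{5}{-2 + 1} = \frac{5}{-1} = 5 \left(-1\right) = -5$)
$S{\left(q \right)} = 1$ ($S{\left(q \right)} = \frac{-1 + q}{-1 + q} = 1$)
$c{\left(z,U \right)} = -5$ ($c{\left(z,U \right)} = \left(-5\right) 1 = -5$)
$\frac{c{\left(-51,43 \right)}}{41152} = - \frac{5}{41152}$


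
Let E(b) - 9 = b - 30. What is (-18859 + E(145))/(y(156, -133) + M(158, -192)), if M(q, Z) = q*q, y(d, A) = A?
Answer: -6245/8277 ≈ -0.75450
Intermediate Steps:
E(b) = -21 + b (E(b) = 9 + (b - 30) = 9 + (-30 + b) = -21 + b)
M(q, Z) = q**2
(-18859 + E(145))/(y(156, -133) + M(158, -192)) = (-18859 + (-21 + 145))/(-133 + 158**2) = (-18859 + 124)/(-133 + 24964) = -18735/24831 = -18735*1/24831 = -6245/8277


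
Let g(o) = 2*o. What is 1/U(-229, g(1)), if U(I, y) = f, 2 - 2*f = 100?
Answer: -1/49 ≈ -0.020408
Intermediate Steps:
f = -49 (f = 1 - 1/2*100 = 1 - 50 = -49)
U(I, y) = -49
1/U(-229, g(1)) = 1/(-49) = -1/49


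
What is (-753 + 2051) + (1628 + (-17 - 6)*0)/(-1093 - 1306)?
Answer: 3112274/2399 ≈ 1297.3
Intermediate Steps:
(-753 + 2051) + (1628 + (-17 - 6)*0)/(-1093 - 1306) = 1298 + (1628 - 23*0)/(-2399) = 1298 + (1628 + 0)*(-1/2399) = 1298 + 1628*(-1/2399) = 1298 - 1628/2399 = 3112274/2399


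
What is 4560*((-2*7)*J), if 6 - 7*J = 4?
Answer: -18240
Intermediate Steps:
J = 2/7 (J = 6/7 - 1/7*4 = 6/7 - 4/7 = 2/7 ≈ 0.28571)
4560*((-2*7)*J) = 4560*(-2*7*(2/7)) = 4560*(-14*2/7) = 4560*(-4) = -18240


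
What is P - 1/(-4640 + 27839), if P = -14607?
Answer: -338867794/23199 ≈ -14607.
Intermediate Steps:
P - 1/(-4640 + 27839) = -14607 - 1/(-4640 + 27839) = -14607 - 1/23199 = -338867794/23199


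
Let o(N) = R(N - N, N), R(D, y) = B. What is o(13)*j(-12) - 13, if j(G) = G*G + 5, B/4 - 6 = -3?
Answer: 1775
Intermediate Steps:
B = 12 (B = 24 + 4*(-3) = 24 - 12 = 12)
R(D, y) = 12
o(N) = 12
j(G) = 5 + G**2 (j(G) = G**2 + 5 = 5 + G**2)
o(13)*j(-12) - 13 = 12*(5 + (-12)**2) - 13 = 12*(5 + 144) - 13 = 12*149 - 13 = 1788 - 13 = 1775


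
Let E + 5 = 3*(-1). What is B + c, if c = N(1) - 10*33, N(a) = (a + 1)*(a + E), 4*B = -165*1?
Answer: -1541/4 ≈ -385.25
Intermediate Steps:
B = -165/4 (B = (-165*1)/4 = (¼)*(-165) = -165/4 ≈ -41.250)
E = -8 (E = -5 + 3*(-1) = -5 - 3 = -8)
N(a) = (1 + a)*(-8 + a) (N(a) = (a + 1)*(a - 8) = (1 + a)*(-8 + a))
c = -344 (c = (-8 + 1² - 7*1) - 10*33 = (-8 + 1 - 7) - 330 = -14 - 330 = -344)
B + c = -165/4 - 344 = -1541/4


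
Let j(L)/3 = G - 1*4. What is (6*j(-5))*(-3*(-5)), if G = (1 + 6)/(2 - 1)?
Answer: 810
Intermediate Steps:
G = 7 (G = 7/1 = 7*1 = 7)
j(L) = 9 (j(L) = 3*(7 - 1*4) = 3*(7 - 4) = 3*3 = 9)
(6*j(-5))*(-3*(-5)) = (6*9)*(-3*(-5)) = 54*15 = 810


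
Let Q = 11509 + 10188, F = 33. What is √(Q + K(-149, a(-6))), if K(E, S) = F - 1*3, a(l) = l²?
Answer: √21727 ≈ 147.40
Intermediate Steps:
K(E, S) = 30 (K(E, S) = 33 - 1*3 = 33 - 3 = 30)
Q = 21697
√(Q + K(-149, a(-6))) = √(21697 + 30) = √21727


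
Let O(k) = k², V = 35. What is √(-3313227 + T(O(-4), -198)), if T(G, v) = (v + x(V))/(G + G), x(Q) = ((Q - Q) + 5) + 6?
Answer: I*√212046902/8 ≈ 1820.2*I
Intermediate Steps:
x(Q) = 11 (x(Q) = (0 + 5) + 6 = 5 + 6 = 11)
T(G, v) = (11 + v)/(2*G) (T(G, v) = (v + 11)/(G + G) = (11 + v)/((2*G)) = (11 + v)*(1/(2*G)) = (11 + v)/(2*G))
√(-3313227 + T(O(-4), -198)) = √(-3313227 + (11 - 198)/(2*((-4)²))) = √(-3313227 + (½)*(-187)/16) = √(-3313227 + (½)*(1/16)*(-187)) = √(-3313227 - 187/32) = √(-106023451/32) = I*√212046902/8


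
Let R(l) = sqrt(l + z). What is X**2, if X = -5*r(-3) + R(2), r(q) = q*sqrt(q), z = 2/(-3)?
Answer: -2021/3 + 60*I ≈ -673.67 + 60.0*I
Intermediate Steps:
z = -2/3 (z = 2*(-1/3) = -2/3 ≈ -0.66667)
r(q) = q**(3/2)
R(l) = sqrt(-2/3 + l) (R(l) = sqrt(l - 2/3) = sqrt(-2/3 + l))
X = 2*sqrt(3)/3 + 15*I*sqrt(3) (X = -(-15)*I*sqrt(3) + sqrt(-6 + 9*2)/3 = -(-15)*I*sqrt(3) + sqrt(-6 + 18)/3 = 15*I*sqrt(3) + sqrt(12)/3 = 15*I*sqrt(3) + (2*sqrt(3))/3 = 15*I*sqrt(3) + 2*sqrt(3)/3 = 2*sqrt(3)/3 + 15*I*sqrt(3) ≈ 1.1547 + 25.981*I)
X**2 = (sqrt(3)*(2 + 45*I)/3)**2 = (2 + 45*I)**2/3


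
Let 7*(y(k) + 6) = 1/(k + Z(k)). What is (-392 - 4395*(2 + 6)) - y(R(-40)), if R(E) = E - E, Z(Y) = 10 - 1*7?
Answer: -746467/21 ≈ -35546.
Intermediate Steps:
Z(Y) = 3 (Z(Y) = 10 - 7 = 3)
R(E) = 0
y(k) = -6 + 1/(7*(3 + k)) (y(k) = -6 + 1/(7*(k + 3)) = -6 + 1/(7*(3 + k)))
(-392 - 4395*(2 + 6)) - y(R(-40)) = (-392 - 4395*(2 + 6)) - (-125 - 42*0)/(7*(3 + 0)) = (-392 - 4395*8) - (-125 + 0)/(7*3) = (-392 - 293*120) - (-125)/(7*3) = (-392 - 35160) - 1*(-125/21) = -35552 + 125/21 = -746467/21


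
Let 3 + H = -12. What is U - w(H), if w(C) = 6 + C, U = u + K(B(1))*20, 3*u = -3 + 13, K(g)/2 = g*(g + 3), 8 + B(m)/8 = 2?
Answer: 259237/3 ≈ 86412.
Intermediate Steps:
H = -15 (H = -3 - 12 = -15)
B(m) = -48 (B(m) = -64 + 8*2 = -64 + 16 = -48)
K(g) = 2*g*(3 + g) (K(g) = 2*(g*(g + 3)) = 2*(g*(3 + g)) = 2*g*(3 + g))
u = 10/3 (u = (-3 + 13)/3 = (1/3)*10 = 10/3 ≈ 3.3333)
U = 259210/3 (U = 10/3 + (2*(-48)*(3 - 48))*20 = 10/3 + (2*(-48)*(-45))*20 = 10/3 + 4320*20 = 10/3 + 86400 = 259210/3 ≈ 86403.)
U - w(H) = 259210/3 - (6 - 15) = 259210/3 - 1*(-9) = 259210/3 + 9 = 259237/3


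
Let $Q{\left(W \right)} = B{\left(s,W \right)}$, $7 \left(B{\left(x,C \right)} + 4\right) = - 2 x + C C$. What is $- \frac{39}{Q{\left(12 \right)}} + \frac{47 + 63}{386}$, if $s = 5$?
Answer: $- \frac{46859}{20458} \approx -2.2905$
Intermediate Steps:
$B{\left(x,C \right)} = -4 - \frac{2 x}{7} + \frac{C^{2}}{7}$ ($B{\left(x,C \right)} = -4 + \frac{- 2 x + C C}{7} = -4 + \frac{- 2 x + C^{2}}{7} = -4 + \frac{C^{2} - 2 x}{7} = -4 + \left(- \frac{2 x}{7} + \frac{C^{2}}{7}\right) = -4 - \frac{2 x}{7} + \frac{C^{2}}{7}$)
$Q{\left(W \right)} = - \frac{38}{7} + \frac{W^{2}}{7}$ ($Q{\left(W \right)} = -4 - \frac{10}{7} + \frac{W^{2}}{7} = - \frac{38}{7} + \frac{W^{2}}{7}$)
$- \frac{39}{Q{\left(12 \right)}} + \frac{47 + 63}{386} = - \frac{39}{- \frac{38}{7} + \frac{12^{2}}{7}} + \frac{47 + 63}{386} = - \frac{39}{- \frac{38}{7} + \frac{1}{7} \cdot 144} + 110 \cdot \frac{1}{386} = - \frac{39}{- \frac{38}{7} + \frac{144}{7}} + \frac{55}{193} = - \frac{39}{\frac{106}{7}} + \frac{55}{193} = \left(-39\right) \frac{7}{106} + \frac{55}{193} = - \frac{273}{106} + \frac{55}{193} = - \frac{46859}{20458}$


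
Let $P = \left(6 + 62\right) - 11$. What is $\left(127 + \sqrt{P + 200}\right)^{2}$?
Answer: $\left(127 + \sqrt{257}\right)^{2} \approx 20458.0$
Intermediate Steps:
$P = 57$ ($P = 68 - 11 = 57$)
$\left(127 + \sqrt{P + 200}\right)^{2} = \left(127 + \sqrt{57 + 200}\right)^{2} = \left(127 + \sqrt{257}\right)^{2}$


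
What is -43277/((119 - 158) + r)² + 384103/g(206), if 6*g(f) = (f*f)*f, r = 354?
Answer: -74821924991/433703346300 ≈ -0.17252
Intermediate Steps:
g(f) = f³/6 (g(f) = ((f*f)*f)/6 = (f²*f)/6 = f³/6)
-43277/((119 - 158) + r)² + 384103/g(206) = -43277/((119 - 158) + 354)² + 384103/(((⅙)*206³)) = -43277/(-39 + 354)² + 384103/(((⅙)*8741816)) = -43277/(315²) + 384103/(4370908/3) = -43277/99225 + 384103*(3/4370908) = -43277*1/99225 + 1152309/4370908 = -43277/99225 + 1152309/4370908 = -74821924991/433703346300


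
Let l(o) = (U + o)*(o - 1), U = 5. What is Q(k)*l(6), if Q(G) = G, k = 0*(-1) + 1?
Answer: 55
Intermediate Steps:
l(o) = (-1 + o)*(5 + o) (l(o) = (5 + o)*(o - 1) = (5 + o)*(-1 + o) = (-1 + o)*(5 + o))
k = 1 (k = 0 + 1 = 1)
Q(k)*l(6) = 1*(-5 + 6**2 + 4*6) = 1*(-5 + 36 + 24) = 1*55 = 55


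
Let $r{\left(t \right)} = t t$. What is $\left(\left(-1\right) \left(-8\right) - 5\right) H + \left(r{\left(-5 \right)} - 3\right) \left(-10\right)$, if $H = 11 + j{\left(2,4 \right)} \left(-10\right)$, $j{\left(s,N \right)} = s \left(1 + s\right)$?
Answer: $-367$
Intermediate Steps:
$r{\left(t \right)} = t^{2}$
$H = -49$ ($H = 11 + 2 \left(1 + 2\right) \left(-10\right) = 11 + 2 \cdot 3 \left(-10\right) = 11 + 6 \left(-10\right) = 11 - 60 = -49$)
$\left(\left(-1\right) \left(-8\right) - 5\right) H + \left(r{\left(-5 \right)} - 3\right) \left(-10\right) = \left(\left(-1\right) \left(-8\right) - 5\right) \left(-49\right) + \left(\left(-5\right)^{2} - 3\right) \left(-10\right) = \left(8 - 5\right) \left(-49\right) + \left(25 - 3\right) \left(-10\right) = 3 \left(-49\right) + 22 \left(-10\right) = -147 - 220 = -367$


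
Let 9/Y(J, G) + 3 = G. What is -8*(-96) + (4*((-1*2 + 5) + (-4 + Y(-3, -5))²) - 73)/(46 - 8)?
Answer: 467649/608 ≈ 769.16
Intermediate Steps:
Y(J, G) = 9/(-3 + G)
-8*(-96) + (4*((-1*2 + 5) + (-4 + Y(-3, -5))²) - 73)/(46 - 8) = -8*(-96) + (4*((-1*2 + 5) + (-4 + 9/(-3 - 5))²) - 73)/(46 - 8) = 768 + (4*((-2 + 5) + (-4 + 9/(-8))²) - 73)/38 = 768 + (4*(3 + (-4 + 9*(-⅛))²) - 73)*(1/38) = 768 + (4*(3 + (-4 - 9/8)²) - 73)*(1/38) = 768 + (4*(3 + (-41/8)²) - 73)*(1/38) = 768 + (4*(3 + 1681/64) - 73)*(1/38) = 768 + (4*(1873/64) - 73)*(1/38) = 768 + (1873/16 - 73)*(1/38) = 768 + (705/16)*(1/38) = 768 + 705/608 = 467649/608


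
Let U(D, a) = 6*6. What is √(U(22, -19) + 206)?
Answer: 11*√2 ≈ 15.556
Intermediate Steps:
U(D, a) = 36
√(U(22, -19) + 206) = √(36 + 206) = √242 = 11*√2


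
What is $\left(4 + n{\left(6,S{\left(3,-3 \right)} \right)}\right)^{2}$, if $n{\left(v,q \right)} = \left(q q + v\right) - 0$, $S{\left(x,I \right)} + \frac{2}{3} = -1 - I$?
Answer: $\frac{11236}{81} \approx 138.72$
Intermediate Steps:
$S{\left(x,I \right)} = - \frac{5}{3} - I$ ($S{\left(x,I \right)} = - \frac{2}{3} - \left(1 + I\right) = - \frac{5}{3} - I$)
$n{\left(v,q \right)} = v + q^{2}$ ($n{\left(v,q \right)} = \left(q^{2} + v\right) + 0 = \left(v + q^{2}\right) + 0 = v + q^{2}$)
$\left(4 + n{\left(6,S{\left(3,-3 \right)} \right)}\right)^{2} = \left(4 + \left(6 + \left(- \frac{5}{3} - -3\right)^{2}\right)\right)^{2} = \left(4 + \left(6 + \left(- \frac{5}{3} + 3\right)^{2}\right)\right)^{2} = \left(4 + \left(6 + \left(\frac{4}{3}\right)^{2}\right)\right)^{2} = \left(4 + \left(6 + \frac{16}{9}\right)\right)^{2} = \left(4 + \frac{70}{9}\right)^{2} = \left(\frac{106}{9}\right)^{2} = \frac{11236}{81}$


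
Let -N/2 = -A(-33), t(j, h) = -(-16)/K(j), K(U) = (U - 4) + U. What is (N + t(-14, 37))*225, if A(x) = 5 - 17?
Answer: -11025/2 ≈ -5512.5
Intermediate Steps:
K(U) = -4 + 2*U (K(U) = (-4 + U) + U = -4 + 2*U)
A(x) = -12
t(j, h) = 16/(-4 + 2*j) (t(j, h) = -(-16)/(-4 + 2*j) = 16/(-4 + 2*j))
N = -24 (N = -(-2)*(-12) = -2*12 = -24)
(N + t(-14, 37))*225 = (-24 + 8/(-2 - 14))*225 = (-24 + 8/(-16))*225 = (-24 + 8*(-1/16))*225 = (-24 - ½)*225 = -49/2*225 = -11025/2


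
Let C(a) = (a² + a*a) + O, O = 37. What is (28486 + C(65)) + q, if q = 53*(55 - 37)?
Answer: 37927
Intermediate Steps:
q = 954 (q = 53*18 = 954)
C(a) = 37 + 2*a² (C(a) = (a² + a*a) + 37 = (a² + a²) + 37 = 2*a² + 37 = 37 + 2*a²)
(28486 + C(65)) + q = (28486 + (37 + 2*65²)) + 954 = (28486 + (37 + 2*4225)) + 954 = (28486 + (37 + 8450)) + 954 = (28486 + 8487) + 954 = 36973 + 954 = 37927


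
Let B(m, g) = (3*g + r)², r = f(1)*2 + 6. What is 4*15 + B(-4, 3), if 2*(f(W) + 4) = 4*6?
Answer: 1021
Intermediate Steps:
f(W) = 8 (f(W) = -4 + (4*6)/2 = -4 + (½)*24 = -4 + 12 = 8)
r = 22 (r = 8*2 + 6 = 16 + 6 = 22)
B(m, g) = (22 + 3*g)² (B(m, g) = (3*g + 22)² = (22 + 3*g)²)
4*15 + B(-4, 3) = 4*15 + (22 + 3*3)² = 60 + (22 + 9)² = 60 + 31² = 60 + 961 = 1021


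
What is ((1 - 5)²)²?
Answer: 256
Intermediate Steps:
((1 - 5)²)² = ((-4)²)² = 16² = 256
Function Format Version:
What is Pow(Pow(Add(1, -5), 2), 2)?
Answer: 256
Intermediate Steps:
Pow(Pow(Add(1, -5), 2), 2) = Pow(Pow(-4, 2), 2) = Pow(16, 2) = 256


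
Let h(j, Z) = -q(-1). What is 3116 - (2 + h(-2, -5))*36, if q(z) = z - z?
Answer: 3044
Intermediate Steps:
q(z) = 0
h(j, Z) = 0 (h(j, Z) = -1*0 = 0)
3116 - (2 + h(-2, -5))*36 = 3116 - (2 + 0)*36 = 3116 - 2*36 = 3116 - 1*72 = 3116 - 72 = 3044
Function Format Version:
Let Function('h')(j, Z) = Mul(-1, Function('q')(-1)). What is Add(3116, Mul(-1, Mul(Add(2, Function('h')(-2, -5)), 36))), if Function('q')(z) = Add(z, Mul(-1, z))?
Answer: 3044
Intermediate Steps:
Function('q')(z) = 0
Function('h')(j, Z) = 0 (Function('h')(j, Z) = Mul(-1, 0) = 0)
Add(3116, Mul(-1, Mul(Add(2, Function('h')(-2, -5)), 36))) = Add(3116, Mul(-1, Mul(Add(2, 0), 36))) = Add(3116, Mul(-1, Mul(2, 36))) = Add(3116, Mul(-1, 72)) = Add(3116, -72) = 3044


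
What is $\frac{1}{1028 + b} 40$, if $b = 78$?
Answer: $\frac{20}{553} \approx 0.036166$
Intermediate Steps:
$\frac{1}{1028 + b} 40 = \frac{1}{1028 + 78} \cdot 40 = \frac{1}{1106} \cdot 40 = \frac{20}{553}$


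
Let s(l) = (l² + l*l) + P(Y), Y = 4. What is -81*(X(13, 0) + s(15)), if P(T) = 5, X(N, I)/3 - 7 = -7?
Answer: -36855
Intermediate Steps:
X(N, I) = 0 (X(N, I) = 21 + 3*(-7) = 21 - 21 = 0)
s(l) = 5 + 2*l² (s(l) = (l² + l*l) + 5 = (l² + l²) + 5 = 2*l² + 5 = 5 + 2*l²)
-81*(X(13, 0) + s(15)) = -81*(0 + (5 + 2*15²)) = -81*(0 + (5 + 2*225)) = -81*(0 + (5 + 450)) = -81*(0 + 455) = -81*455 = -36855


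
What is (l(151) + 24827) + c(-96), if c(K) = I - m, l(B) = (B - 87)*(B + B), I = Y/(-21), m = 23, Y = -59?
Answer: 926831/21 ≈ 44135.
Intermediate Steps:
I = 59/21 (I = -59/(-21) = -59*(-1/21) = 59/21 ≈ 2.8095)
l(B) = 2*B*(-87 + B) (l(B) = (-87 + B)*(2*B) = 2*B*(-87 + B))
c(K) = -424/21 (c(K) = 59/21 - 1*23 = 59/21 - 23 = -424/21)
(l(151) + 24827) + c(-96) = (2*151*(-87 + 151) + 24827) - 424/21 = (2*151*64 + 24827) - 424/21 = (19328 + 24827) - 424/21 = 44155 - 424/21 = 926831/21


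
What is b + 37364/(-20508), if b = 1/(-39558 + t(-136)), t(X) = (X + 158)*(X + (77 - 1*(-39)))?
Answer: -373626445/205069746 ≈ -1.8219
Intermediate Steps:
t(X) = (116 + X)*(158 + X) (t(X) = (158 + X)*(X + (77 + 39)) = (158 + X)*(X + 116) = (158 + X)*(116 + X) = (116 + X)*(158 + X))
b = -1/39998 (b = 1/(-39558 + (18328 + (-136)**2 + 274*(-136))) = 1/(-39558 + (18328 + 18496 - 37264)) = 1/(-39558 - 440) = 1/(-39998) = -1/39998 ≈ -2.5001e-5)
b + 37364/(-20508) = -1/39998 + 37364/(-20508) = -1/39998 + 37364*(-1/20508) = -1/39998 - 9341/5127 = -373626445/205069746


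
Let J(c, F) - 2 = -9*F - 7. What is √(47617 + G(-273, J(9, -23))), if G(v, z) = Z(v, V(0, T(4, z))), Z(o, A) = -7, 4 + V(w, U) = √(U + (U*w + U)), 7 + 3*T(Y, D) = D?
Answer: 69*√10 ≈ 218.20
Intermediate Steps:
T(Y, D) = -7/3 + D/3
V(w, U) = -4 + √(2*U + U*w) (V(w, U) = -4 + √(U + (U*w + U)) = -4 + √(U + (U + U*w)) = -4 + √(2*U + U*w))
J(c, F) = -5 - 9*F (J(c, F) = 2 + (-9*F - 7) = 2 + (-7 - 9*F) = -5 - 9*F)
G(v, z) = -7
√(47617 + G(-273, J(9, -23))) = √(47617 - 7) = √47610 = 69*√10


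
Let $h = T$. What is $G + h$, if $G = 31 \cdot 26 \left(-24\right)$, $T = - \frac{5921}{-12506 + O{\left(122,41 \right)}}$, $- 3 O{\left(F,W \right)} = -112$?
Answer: $- \frac{723563901}{37406} \approx -19344.0$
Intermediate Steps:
$O{\left(F,W \right)} = \frac{112}{3}$ ($O{\left(F,W \right)} = \left(- \frac{1}{3}\right) \left(-112\right) = \frac{112}{3}$)
$T = \frac{17763}{37406}$ ($T = - \frac{5921}{-12506 + \frac{112}{3}} = - \frac{5921}{- \frac{37406}{3}} = \left(-5921\right) \left(- \frac{3}{37406}\right) = \frac{17763}{37406} \approx 0.47487$)
$h = \frac{17763}{37406} \approx 0.47487$
$G = -19344$ ($G = 806 \left(-24\right) = -19344$)
$G + h = -19344 + \frac{17763}{37406} = - \frac{723563901}{37406}$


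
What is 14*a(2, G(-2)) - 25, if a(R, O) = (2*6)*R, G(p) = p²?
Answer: 311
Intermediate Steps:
a(R, O) = 12*R
14*a(2, G(-2)) - 25 = 14*(12*2) - 25 = 14*24 - 25 = 336 - 25 = 311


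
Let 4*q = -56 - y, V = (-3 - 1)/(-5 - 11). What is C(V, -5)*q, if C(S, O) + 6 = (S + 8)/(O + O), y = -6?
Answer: 1365/16 ≈ 85.313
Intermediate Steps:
V = 1/4 (V = -4/(-16) = -4*(-1/16) = 1/4 ≈ 0.25000)
C(S, O) = -6 + (8 + S)/(2*O) (C(S, O) = -6 + (S + 8)/(O + O) = -6 + (8 + S)/((2*O)) = -6 + (8 + S)*(1/(2*O)) = -6 + (8 + S)/(2*O))
q = -25/2 (q = (-56 - 1*(-6))/4 = (-56 + 6)/4 = (1/4)*(-50) = -25/2 ≈ -12.500)
C(V, -5)*q = ((1/2)*(8 + 1/4 - 12*(-5))/(-5))*(-25/2) = ((1/2)*(-1/5)*(8 + 1/4 + 60))*(-25/2) = ((1/2)*(-1/5)*(273/4))*(-25/2) = -273/40*(-25/2) = 1365/16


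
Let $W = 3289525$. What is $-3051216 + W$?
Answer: $238309$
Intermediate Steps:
$-3051216 + W = -3051216 + 3289525 = 238309$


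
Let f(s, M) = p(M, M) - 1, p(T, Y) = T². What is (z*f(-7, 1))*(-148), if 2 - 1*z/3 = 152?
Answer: 0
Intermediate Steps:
f(s, M) = -1 + M² (f(s, M) = M² - 1 = -1 + M²)
z = -450 (z = 6 - 3*152 = 6 - 456 = -450)
(z*f(-7, 1))*(-148) = -450*(-1 + 1²)*(-148) = -450*(-1 + 1)*(-148) = -450*0*(-148) = 0*(-148) = 0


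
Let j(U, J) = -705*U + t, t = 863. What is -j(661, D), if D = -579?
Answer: 465142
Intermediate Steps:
j(U, J) = 863 - 705*U (j(U, J) = -705*U + 863 = 863 - 705*U)
-j(661, D) = -(863 - 705*661) = -(863 - 466005) = -1*(-465142) = 465142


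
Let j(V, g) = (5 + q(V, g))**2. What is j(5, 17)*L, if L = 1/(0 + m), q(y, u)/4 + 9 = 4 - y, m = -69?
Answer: -1225/69 ≈ -17.754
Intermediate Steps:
q(y, u) = -20 - 4*y (q(y, u) = -36 + 4*(4 - y) = -36 + (16 - 4*y) = -20 - 4*y)
j(V, g) = (-15 - 4*V)**2 (j(V, g) = (5 + (-20 - 4*V))**2 = (-15 - 4*V)**2)
L = -1/69 (L = 1/(0 - 69) = 1/(-69) = -1/69 ≈ -0.014493)
j(5, 17)*L = (15 + 4*5)**2*(-1/69) = (15 + 20)**2*(-1/69) = 35**2*(-1/69) = 1225*(-1/69) = -1225/69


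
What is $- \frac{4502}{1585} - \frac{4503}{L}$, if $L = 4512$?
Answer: $- \frac{9150093}{2383840} \approx -3.8384$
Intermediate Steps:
$- \frac{4502}{1585} - \frac{4503}{L} = - \frac{4502}{1585} - \frac{4503}{4512} = \left(-4502\right) \frac{1}{1585} - \frac{1501}{1504} = - \frac{4502}{1585} - \frac{1501}{1504} = - \frac{9150093}{2383840}$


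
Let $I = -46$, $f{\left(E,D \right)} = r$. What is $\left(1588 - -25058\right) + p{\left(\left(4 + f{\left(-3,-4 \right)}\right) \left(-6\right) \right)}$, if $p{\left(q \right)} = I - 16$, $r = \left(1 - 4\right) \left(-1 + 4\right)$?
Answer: $26584$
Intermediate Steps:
$r = -9$ ($r = \left(-3\right) 3 = -9$)
$f{\left(E,D \right)} = -9$
$p{\left(q \right)} = -62$ ($p{\left(q \right)} = -46 - 16 = -62$)
$\left(1588 - -25058\right) + p{\left(\left(4 + f{\left(-3,-4 \right)}\right) \left(-6\right) \right)} = \left(1588 - -25058\right) - 62 = \left(1588 + 25058\right) - 62 = 26646 - 62 = 26584$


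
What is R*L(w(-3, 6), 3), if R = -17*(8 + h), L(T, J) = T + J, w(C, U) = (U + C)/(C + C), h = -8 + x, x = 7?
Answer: -595/2 ≈ -297.50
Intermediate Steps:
h = -1 (h = -8 + 7 = -1)
w(C, U) = (C + U)/(2*C) (w(C, U) = (C + U)/((2*C)) = (C + U)*(1/(2*C)) = (C + U)/(2*C))
L(T, J) = J + T
R = -119 (R = -17*(8 - 1) = -17*7 = -119)
R*L(w(-3, 6), 3) = -119*(3 + (1/2)*(-3 + 6)/(-3)) = -119*(3 + (1/2)*(-1/3)*3) = -119*(3 - 1/2) = -119*5/2 = -595/2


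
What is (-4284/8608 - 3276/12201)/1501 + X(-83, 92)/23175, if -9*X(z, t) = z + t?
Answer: -24077510837/43492946880600 ≈ -0.00055360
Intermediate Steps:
X(z, t) = -t/9 - z/9 (X(z, t) = -(z + t)/9 = -(t + z)/9 = -t/9 - z/9)
(-4284/8608 - 3276/12201)/1501 + X(-83, 92)/23175 = (-4284/8608 - 3276/12201)/1501 + (-⅑*92 - ⅑*(-83))/23175 = (-4284*1/8608 - 3276*1/12201)*(1/1501) + (-92/9 + 83/9)*(1/23175) = (-1071/2152 - 156/581)*(1/1501) - 1*1/23175 = -957963/1250312*1/1501 - 1/23175 = -957963/1876718312 - 1/23175 = -24077510837/43492946880600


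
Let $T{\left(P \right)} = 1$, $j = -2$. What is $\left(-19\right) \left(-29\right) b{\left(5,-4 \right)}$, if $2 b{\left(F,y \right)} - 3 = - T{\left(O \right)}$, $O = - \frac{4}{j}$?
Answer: $551$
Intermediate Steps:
$O = 2$ ($O = - \frac{4}{-2} = \left(-4\right) \left(- \frac{1}{2}\right) = 2$)
$b{\left(F,y \right)} = 1$ ($b{\left(F,y \right)} = \frac{3}{2} + \frac{\left(-1\right) 1}{2} = \frac{3}{2} + \frac{1}{2} \left(-1\right) = \frac{3}{2} - \frac{1}{2} = 1$)
$\left(-19\right) \left(-29\right) b{\left(5,-4 \right)} = \left(-19\right) \left(-29\right) 1 = 551 \cdot 1 = 551$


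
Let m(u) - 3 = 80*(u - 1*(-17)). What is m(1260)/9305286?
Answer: 102163/9305286 ≈ 0.010979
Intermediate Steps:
m(u) = 1363 + 80*u (m(u) = 3 + 80*(u - 1*(-17)) = 3 + 80*(u + 17) = 3 + 80*(17 + u) = 3 + (1360 + 80*u) = 1363 + 80*u)
m(1260)/9305286 = (1363 + 80*1260)/9305286 = (1363 + 100800)*(1/9305286) = 102163*(1/9305286) = 102163/9305286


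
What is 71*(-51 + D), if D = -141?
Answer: -13632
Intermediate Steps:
71*(-51 + D) = 71*(-51 - 141) = 71*(-192) = -13632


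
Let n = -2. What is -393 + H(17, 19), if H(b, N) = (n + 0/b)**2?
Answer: -389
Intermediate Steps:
H(b, N) = 4 (H(b, N) = (-2 + 0/b)**2 = (-2 + 0)**2 = (-2)**2 = 4)
-393 + H(17, 19) = -393 + 4 = -389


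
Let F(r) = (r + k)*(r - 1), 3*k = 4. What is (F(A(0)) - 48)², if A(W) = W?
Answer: 21904/9 ≈ 2433.8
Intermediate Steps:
k = 4/3 (k = (⅓)*4 = 4/3 ≈ 1.3333)
F(r) = (-1 + r)*(4/3 + r) (F(r) = (r + 4/3)*(r - 1) = (4/3 + r)*(-1 + r) = (-1 + r)*(4/3 + r))
(F(A(0)) - 48)² = ((-4/3 + 0² + (⅓)*0) - 48)² = ((-4/3 + 0 + 0) - 48)² = (-4/3 - 48)² = (-148/3)² = 21904/9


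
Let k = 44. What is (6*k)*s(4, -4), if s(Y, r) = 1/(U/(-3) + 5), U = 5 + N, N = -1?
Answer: 72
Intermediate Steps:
U = 4 (U = 5 - 1 = 4)
s(Y, r) = 3/11 (s(Y, r) = 1/(4/(-3) + 5) = 1/(4*(-1/3) + 5) = 1/(-4/3 + 5) = 1/(11/3) = 3/11)
(6*k)*s(4, -4) = (6*44)*(3/11) = 264*(3/11) = 72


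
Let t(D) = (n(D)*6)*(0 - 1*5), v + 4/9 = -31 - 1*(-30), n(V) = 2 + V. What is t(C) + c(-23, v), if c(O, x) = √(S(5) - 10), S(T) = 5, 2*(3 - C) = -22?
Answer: -480 + I*√5 ≈ -480.0 + 2.2361*I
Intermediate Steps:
C = 14 (C = 3 - ½*(-22) = 3 + 11 = 14)
v = -13/9 (v = -4/9 + (-31 - 1*(-30)) = -4/9 + (-31 + 30) = -4/9 - 1 = -13/9 ≈ -1.4444)
c(O, x) = I*√5 (c(O, x) = √(5 - 10) = √(-5) = I*√5)
t(D) = -60 - 30*D (t(D) = ((2 + D)*6)*(0 - 1*5) = (12 + 6*D)*(0 - 5) = (12 + 6*D)*(-5) = -60 - 30*D)
t(C) + c(-23, v) = (-60 - 30*14) + I*√5 = (-60 - 420) + I*√5 = -480 + I*√5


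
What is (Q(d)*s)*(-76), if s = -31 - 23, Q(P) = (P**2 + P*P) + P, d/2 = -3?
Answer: 270864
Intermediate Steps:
d = -6 (d = 2*(-3) = -6)
Q(P) = P + 2*P**2 (Q(P) = (P**2 + P**2) + P = 2*P**2 + P = P + 2*P**2)
s = -54
(Q(d)*s)*(-76) = (-6*(1 + 2*(-6))*(-54))*(-76) = (-6*(1 - 12)*(-54))*(-76) = (-6*(-11)*(-54))*(-76) = (66*(-54))*(-76) = -3564*(-76) = 270864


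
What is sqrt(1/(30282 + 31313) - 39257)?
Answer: 3*I*sqrt(16548762280870)/61595 ≈ 198.13*I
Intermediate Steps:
sqrt(1/(30282 + 31313) - 39257) = sqrt(1/61595 - 39257) = sqrt(-2418034914/61595) = 3*I*sqrt(16548762280870)/61595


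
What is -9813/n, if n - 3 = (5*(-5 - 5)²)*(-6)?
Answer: 3271/999 ≈ 3.2743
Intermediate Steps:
n = -2997 (n = 3 + (5*(-5 - 5)²)*(-6) = 3 + (5*(-10)²)*(-6) = 3 + (5*100)*(-6) = 3 + 500*(-6) = 3 - 3000 = -2997)
-9813/n = -9813/(-2997) = -9813*(-1/2997) = 3271/999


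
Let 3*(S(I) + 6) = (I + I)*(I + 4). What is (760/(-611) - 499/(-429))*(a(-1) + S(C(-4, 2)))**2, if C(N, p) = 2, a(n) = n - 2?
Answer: -1627/20163 ≈ -0.080692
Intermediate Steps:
a(n) = -2 + n
S(I) = -6 + 2*I*(4 + I)/3 (S(I) = -6 + ((I + I)*(I + 4))/3 = -6 + ((2*I)*(4 + I))/3 = -6 + (2*I*(4 + I))/3 = -6 + 2*I*(4 + I)/3)
(760/(-611) - 499/(-429))*(a(-1) + S(C(-4, 2)))**2 = (760/(-611) - 499/(-429))*((-2 - 1) + (-6 + (2/3)*2**2 + (8/3)*2))**2 = (760*(-1/611) - 499*(-1/429))*(-3 + (-6 + (2/3)*4 + 16/3))**2 = (-760/611 + 499/429)*(-3 + (-6 + 8/3 + 16/3))**2 = -1627*(-3 + 2)**2/20163 = -1627/20163*(-1)**2 = -1627/20163*1 = -1627/20163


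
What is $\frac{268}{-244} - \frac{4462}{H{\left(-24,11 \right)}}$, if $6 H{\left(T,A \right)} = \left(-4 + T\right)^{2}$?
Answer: $- \frac{421405}{11956} \approx -35.246$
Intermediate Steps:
$H{\left(T,A \right)} = \frac{\left(-4 + T\right)^{2}}{6}$
$\frac{268}{-244} - \frac{4462}{H{\left(-24,11 \right)}} = \frac{268}{-244} - \frac{4462}{\frac{1}{6} \left(-4 - 24\right)^{2}} = 268 \left(- \frac{1}{244}\right) - \frac{4462}{\frac{1}{6} \left(-28\right)^{2}} = - \frac{67}{61} - \frac{4462}{\frac{1}{6} \cdot 784} = - \frac{67}{61} - \frac{4462}{\frac{392}{3}} = - \frac{67}{61} - \frac{6693}{196} = - \frac{421405}{11956}$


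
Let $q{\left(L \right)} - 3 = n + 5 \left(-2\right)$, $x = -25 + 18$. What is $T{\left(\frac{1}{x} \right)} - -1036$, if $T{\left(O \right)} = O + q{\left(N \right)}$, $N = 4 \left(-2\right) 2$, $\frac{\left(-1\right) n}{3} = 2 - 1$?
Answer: $\frac{7181}{7} \approx 1025.9$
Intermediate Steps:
$n = -3$ ($n = - 3 \left(2 - 1\right) = \left(-3\right) 1 = -3$)
$x = -7$
$N = -16$ ($N = \left(-8\right) 2 = -16$)
$q{\left(L \right)} = -10$ ($q{\left(L \right)} = 3 + \left(-3 + 5 \left(-2\right)\right) = 3 - 13 = -10$)
$T{\left(O \right)} = -10 + O$ ($T{\left(O \right)} = O - 10 = -10 + O$)
$T{\left(\frac{1}{x} \right)} - -1036 = \left(-10 + \frac{1}{-7}\right) - -1036 = \left(-10 - \frac{1}{7}\right) + 1036 = - \frac{71}{7} + 1036 = \frac{7181}{7}$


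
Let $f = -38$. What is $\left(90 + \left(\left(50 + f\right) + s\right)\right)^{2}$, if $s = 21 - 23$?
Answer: $10000$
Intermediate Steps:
$s = -2$
$\left(90 + \left(\left(50 + f\right) + s\right)\right)^{2} = \left(90 + \left(\left(50 - 38\right) - 2\right)\right)^{2} = \left(90 + \left(12 - 2\right)\right)^{2} = \left(90 + 10\right)^{2} = 100^{2} = 10000$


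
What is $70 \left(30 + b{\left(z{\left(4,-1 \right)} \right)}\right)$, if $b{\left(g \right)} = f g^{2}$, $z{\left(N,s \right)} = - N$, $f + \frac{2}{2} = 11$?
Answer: $13300$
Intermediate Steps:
$f = 10$ ($f = -1 + 11 = 10$)
$b{\left(g \right)} = 10 g^{2}$
$70 \left(30 + b{\left(z{\left(4,-1 \right)} \right)}\right) = 70 \left(30 + 10 \left(\left(-1\right) 4\right)^{2}\right) = 70 \left(30 + 10 \left(-4\right)^{2}\right) = 70 \left(30 + 10 \cdot 16\right) = 70 \left(30 + 160\right) = 70 \cdot 190 = 13300$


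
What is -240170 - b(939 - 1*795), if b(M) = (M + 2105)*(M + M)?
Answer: -887882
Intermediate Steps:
b(M) = 2*M*(2105 + M) (b(M) = (2105 + M)*(2*M) = 2*M*(2105 + M))
-240170 - b(939 - 1*795) = -240170 - 2*(939 - 1*795)*(2105 + (939 - 1*795)) = -240170 - 2*(939 - 795)*(2105 + (939 - 795)) = -240170 - 2*144*(2105 + 144) = -240170 - 2*144*2249 = -240170 - 1*647712 = -240170 - 647712 = -887882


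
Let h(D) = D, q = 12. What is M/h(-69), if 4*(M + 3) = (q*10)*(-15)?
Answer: 151/23 ≈ 6.5652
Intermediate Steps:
M = -453 (M = -3 + ((12*10)*(-15))/4 = -3 + (120*(-15))/4 = -3 + (¼)*(-1800) = -3 - 450 = -453)
M/h(-69) = -453/(-69) = -453*(-1/69) = 151/23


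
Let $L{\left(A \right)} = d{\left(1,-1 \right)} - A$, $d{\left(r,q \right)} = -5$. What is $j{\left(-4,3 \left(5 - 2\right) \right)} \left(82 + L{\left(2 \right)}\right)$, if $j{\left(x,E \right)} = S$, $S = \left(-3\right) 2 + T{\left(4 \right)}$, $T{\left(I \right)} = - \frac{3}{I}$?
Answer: $- \frac{2025}{4} \approx -506.25$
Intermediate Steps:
$S = - \frac{27}{4}$ ($S = \left(-3\right) 2 - \frac{3}{4} = -6 - \frac{3}{4} = - \frac{27}{4} \approx -6.75$)
$L{\left(A \right)} = -5 - A$
$j{\left(x,E \right)} = - \frac{27}{4}$
$j{\left(-4,3 \left(5 - 2\right) \right)} \left(82 + L{\left(2 \right)}\right) = - \frac{27 \left(82 - 7\right)}{4} = \left(- \frac{27}{4}\right) 75 = - \frac{2025}{4}$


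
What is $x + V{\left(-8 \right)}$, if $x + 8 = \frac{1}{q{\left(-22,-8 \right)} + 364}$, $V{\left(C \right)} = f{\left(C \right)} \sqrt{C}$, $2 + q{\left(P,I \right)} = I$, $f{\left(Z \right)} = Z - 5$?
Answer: $- \frac{2831}{354} - 26 i \sqrt{2} \approx -7.9972 - 36.77 i$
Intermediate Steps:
$f{\left(Z \right)} = -5 + Z$
$q{\left(P,I \right)} = -2 + I$
$V{\left(C \right)} = \sqrt{C} \left(-5 + C\right)$ ($V{\left(C \right)} = \left(-5 + C\right) \sqrt{C} = \sqrt{C} \left(-5 + C\right)$)
$x = - \frac{2831}{354}$ ($x = -8 + \frac{1}{\left(-2 - 8\right) + 364} = -8 + \frac{1}{-10 + 364} = -8 + \frac{1}{354} = - \frac{2831}{354} \approx -7.9972$)
$x + V{\left(-8 \right)} = - \frac{2831}{354} + \sqrt{-8} \left(-5 - 8\right) = - \frac{2831}{354} + 2 i \sqrt{2} \left(-13\right) = - \frac{2831}{354} - 26 i \sqrt{2}$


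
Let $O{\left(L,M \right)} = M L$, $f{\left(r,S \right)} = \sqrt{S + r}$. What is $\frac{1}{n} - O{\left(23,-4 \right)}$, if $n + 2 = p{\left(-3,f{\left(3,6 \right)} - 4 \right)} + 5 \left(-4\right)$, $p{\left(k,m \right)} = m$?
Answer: $\frac{2115}{23} \approx 91.957$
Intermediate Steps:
$O{\left(L,M \right)} = L M$
$n = -23$ ($n = -2 + \left(\left(\sqrt{6 + 3} - 4\right) + 5 \left(-4\right)\right) = -2 - \left(24 - 3\right) = -2 + \left(\left(3 - 4\right) - 20\right) = -2 - 21 = -23$)
$\frac{1}{n} - O{\left(23,-4 \right)} = \frac{1}{-23} - 23 \left(-4\right) = - \frac{1}{23} - -92 = - \frac{1}{23} + 92 = \frac{2115}{23}$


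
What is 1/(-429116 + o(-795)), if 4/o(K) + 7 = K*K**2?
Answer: -251229941/107806787362158 ≈ -2.3304e-6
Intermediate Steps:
o(K) = 4/(-7 + K**3) (o(K) = 4/(-7 + K*K**2) = 4/(-7 + K**3))
1/(-429116 + o(-795)) = 1/(-429116 + 4/(-7 + (-795)**3)) = 1/(-429116 + 4/(-7 - 502459875)) = 1/(-429116 + 4/(-502459882)) = 1/(-429116 + 4*(-1/502459882)) = 1/(-429116 - 2/251229941) = 1/(-107806787362158/251229941) = -251229941/107806787362158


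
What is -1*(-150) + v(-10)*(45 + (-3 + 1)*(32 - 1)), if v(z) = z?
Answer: 320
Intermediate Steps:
-1*(-150) + v(-10)*(45 + (-3 + 1)*(32 - 1)) = -1*(-150) - 10*(45 + (-3 + 1)*(32 - 1)) = 150 - 10*(45 - 2*31) = 150 - 10*(45 - 62) = 150 - 10*(-17) = 150 + 170 = 320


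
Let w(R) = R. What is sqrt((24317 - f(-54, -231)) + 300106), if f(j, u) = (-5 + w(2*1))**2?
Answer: 3*sqrt(36046) ≈ 569.57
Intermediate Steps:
f(j, u) = 9 (f(j, u) = (-5 + 2*1)**2 = (-5 + 2)**2 = (-3)**2 = 9)
sqrt((24317 - f(-54, -231)) + 300106) = sqrt((24317 - 1*9) + 300106) = sqrt((24317 - 9) + 300106) = sqrt(24308 + 300106) = sqrt(324414) = 3*sqrt(36046)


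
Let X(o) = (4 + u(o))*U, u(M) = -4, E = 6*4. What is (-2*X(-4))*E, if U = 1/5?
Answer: 0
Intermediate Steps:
E = 24
U = ⅕ ≈ 0.20000
X(o) = 0 (X(o) = (4 - 4)*(⅕) = 0*(⅕) = 0)
(-2*X(-4))*E = -2*0*24 = 0*24 = 0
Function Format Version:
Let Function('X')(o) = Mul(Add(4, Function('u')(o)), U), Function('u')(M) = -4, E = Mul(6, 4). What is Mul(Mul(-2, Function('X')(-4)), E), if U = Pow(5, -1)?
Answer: 0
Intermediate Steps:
E = 24
U = Rational(1, 5) ≈ 0.20000
Function('X')(o) = 0 (Function('X')(o) = Mul(Add(4, -4), Rational(1, 5)) = Mul(0, Rational(1, 5)) = 0)
Mul(Mul(-2, Function('X')(-4)), E) = Mul(Mul(-2, 0), 24) = Mul(0, 24) = 0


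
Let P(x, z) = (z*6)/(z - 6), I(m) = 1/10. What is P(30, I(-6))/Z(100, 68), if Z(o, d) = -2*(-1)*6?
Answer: -1/118 ≈ -0.0084746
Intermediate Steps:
Z(o, d) = 12 (Z(o, d) = 2*6 = 12)
I(m) = 1/10
P(x, z) = 6*z/(-6 + z) (P(x, z) = (6*z)/(-6 + z) = 6*z/(-6 + z))
P(30, I(-6))/Z(100, 68) = (6*(1/10)/(-6 + 1/10))/12 = (6*(1/10)/(-59/10))*(1/12) = (6*(1/10)*(-10/59))*(1/12) = -6/59*1/12 = -1/118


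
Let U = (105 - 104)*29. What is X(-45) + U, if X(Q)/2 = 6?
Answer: 41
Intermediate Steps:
U = 29 (U = 1*29 = 29)
X(Q) = 12 (X(Q) = 2*6 = 12)
X(-45) + U = 12 + 29 = 41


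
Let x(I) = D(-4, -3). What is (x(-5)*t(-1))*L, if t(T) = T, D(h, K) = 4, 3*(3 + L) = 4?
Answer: 20/3 ≈ 6.6667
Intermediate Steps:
L = -5/3 (L = -3 + (⅓)*4 = -3 + 4/3 = -5/3 ≈ -1.6667)
x(I) = 4
(x(-5)*t(-1))*L = (4*(-1))*(-5/3) = -4*(-5/3) = 20/3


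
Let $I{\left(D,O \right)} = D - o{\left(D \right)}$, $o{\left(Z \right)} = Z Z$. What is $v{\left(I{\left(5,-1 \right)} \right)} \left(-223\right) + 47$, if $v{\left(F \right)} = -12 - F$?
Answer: $-1737$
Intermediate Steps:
$o{\left(Z \right)} = Z^{2}$
$I{\left(D,O \right)} = D - D^{2}$
$v{\left(I{\left(5,-1 \right)} \right)} \left(-223\right) + 47 = \left(-12 - 5 \left(1 - 5\right)\right) \left(-223\right) + 47 = \left(-12 - 5 \left(-4\right)\right) \left(-223\right) + 47 = \left(-12 - -20\right) \left(-223\right) + 47 = \left(-12 + 20\right) \left(-223\right) + 47 = 8 \left(-223\right) + 47 = -1784 + 47 = -1737$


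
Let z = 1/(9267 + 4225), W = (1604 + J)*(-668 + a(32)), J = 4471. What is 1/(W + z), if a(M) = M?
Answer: -13492/52129040399 ≈ -2.5882e-7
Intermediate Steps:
W = -3863700 (W = (1604 + 4471)*(-668 + 32) = 6075*(-636) = -3863700)
z = 1/13492 ≈ 7.4118e-5
1/(W + z) = 1/(-3863700 + 1/13492) = 1/(-52129040399/13492) = -13492/52129040399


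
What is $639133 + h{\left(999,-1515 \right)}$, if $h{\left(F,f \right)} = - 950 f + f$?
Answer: $2076868$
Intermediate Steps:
$h{\left(F,f \right)} = - 949 f$
$639133 + h{\left(999,-1515 \right)} = 639133 - -1437735 = 639133 + 1437735 = 2076868$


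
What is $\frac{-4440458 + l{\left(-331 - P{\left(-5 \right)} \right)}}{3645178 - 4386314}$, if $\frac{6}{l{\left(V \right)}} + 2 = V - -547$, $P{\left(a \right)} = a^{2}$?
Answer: $\frac{69937213}{11672892} \approx 5.9914$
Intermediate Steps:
$l{\left(V \right)} = \frac{6}{545 + V}$ ($l{\left(V \right)} = \frac{6}{-2 + \left(V - -547\right)} = \frac{6}{-2 + \left(V + 547\right)} = \frac{6}{-2 + \left(547 + V\right)} = \frac{6}{545 + V}$)
$\frac{-4440458 + l{\left(-331 - P{\left(-5 \right)} \right)}}{3645178 - 4386314} = \frac{-4440458 + \frac{6}{545 - 356}}{3645178 - 4386314} = \frac{-4440458 + \frac{6}{545 - 356}}{-741136} = \left(-4440458 + \frac{6}{545 - 356}\right) \left(- \frac{1}{741136}\right) = \left(-4440458 + \frac{6}{189}\right) \left(- \frac{1}{741136}\right) = \left(-4440458 + 6 \cdot \frac{1}{189}\right) \left(- \frac{1}{741136}\right) = \left(-4440458 + \frac{2}{63}\right) \left(- \frac{1}{741136}\right) = \left(- \frac{279748852}{63}\right) \left(- \frac{1}{741136}\right) = \frac{69937213}{11672892}$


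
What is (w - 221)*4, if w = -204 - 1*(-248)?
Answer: -708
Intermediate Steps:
w = 44 (w = -204 + 248 = 44)
(w - 221)*4 = (44 - 221)*4 = -177*4 = -708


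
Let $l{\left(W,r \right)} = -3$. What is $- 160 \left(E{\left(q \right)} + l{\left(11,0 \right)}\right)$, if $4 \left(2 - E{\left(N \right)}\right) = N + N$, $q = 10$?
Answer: $960$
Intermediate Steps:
$E{\left(N \right)} = 2 - \frac{N}{2}$ ($E{\left(N \right)} = 2 - \frac{N + N}{4} = 2 - \frac{2 N}{4} = 2 - \frac{N}{2}$)
$- 160 \left(E{\left(q \right)} + l{\left(11,0 \right)}\right) = - 160 \left(\left(2 - 5\right) - 3\right) = - 160 \left(-3 - 3\right) = \left(-160\right) \left(-6\right) = 960$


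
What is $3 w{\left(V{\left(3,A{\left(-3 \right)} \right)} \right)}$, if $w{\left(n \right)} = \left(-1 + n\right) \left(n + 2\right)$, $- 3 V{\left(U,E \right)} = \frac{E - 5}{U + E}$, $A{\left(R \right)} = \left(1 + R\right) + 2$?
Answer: $- \frac{92}{27} \approx -3.4074$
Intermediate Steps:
$A{\left(R \right)} = 3 + R$
$V{\left(U,E \right)} = - \frac{-5 + E}{3 \left(E + U\right)}$ ($V{\left(U,E \right)} = - \frac{\left(E - 5\right) \frac{1}{U + E}}{3} = - \frac{\left(-5 + E\right) \frac{1}{E + U}}{3} = - \frac{\frac{1}{E + U} \left(-5 + E\right)}{3} = - \frac{-5 + E}{3 \left(E + U\right)}$)
$w{\left(n \right)} = \left(-1 + n\right) \left(2 + n\right)$
$3 w{\left(V{\left(3,A{\left(-3 \right)} \right)} \right)} = 3 \left(-2 + \frac{5 - \left(3 - 3\right)}{3 \left(\left(3 - 3\right) + 3\right)} + \left(\frac{5 - \left(3 - 3\right)}{3 \left(\left(3 - 3\right) + 3\right)}\right)^{2}\right) = 3 \left(-2 + \frac{5 - 0}{3 \left(0 + 3\right)} + \left(\frac{5 - 0}{3 \left(0 + 3\right)}\right)^{2}\right) = 3 \left(-2 + \frac{5 + 0}{3 \cdot 3} + \left(\frac{5 + 0}{3 \cdot 3}\right)^{2}\right) = 3 \left(-2 + \frac{1}{3} \cdot \frac{1}{3} \cdot 5 + \left(\frac{1}{3} \cdot \frac{1}{3} \cdot 5\right)^{2}\right) = 3 \left(-2 + \frac{5}{9} + \left(\frac{5}{9}\right)^{2}\right) = 3 \left(-2 + \frac{5}{9} + \frac{25}{81}\right) = 3 \left(- \frac{92}{81}\right) = - \frac{92}{27}$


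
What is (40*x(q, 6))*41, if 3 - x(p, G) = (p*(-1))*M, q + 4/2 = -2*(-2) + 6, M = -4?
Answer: -47560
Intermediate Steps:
q = 8 (q = -2 + (-2*(-2) + 6) = -2 + (4 + 6) = -2 + 10 = 8)
x(p, G) = 3 - 4*p (x(p, G) = 3 - p*(-1)*(-4) = 3 - (-p)*(-4) = 3 - 4*p)
(40*x(q, 6))*41 = (40*(3 - 4*8))*41 = (40*(3 - 32))*41 = (40*(-29))*41 = -1160*41 = -47560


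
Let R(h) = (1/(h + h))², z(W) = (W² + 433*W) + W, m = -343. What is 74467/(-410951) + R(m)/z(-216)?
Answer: -1650145860780167/9106437636330048 ≈ -0.18121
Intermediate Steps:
z(W) = W² + 434*W
R(h) = 1/(4*h²) (R(h) = (1/(2*h))² = 1/(4*h²))
74467/(-410951) + R(m)/z(-216) = 74467/(-410951) + ((¼)/(-343)²)/((-216*(434 - 216))) = 74467*(-1/410951) + ((¼)*(1/117649))/((-216*218)) = -74467/410951 + (1/470596)/(-47088) = -74467/410951 + (1/470596)*(-1/47088) = -74467/410951 - 1/22159424448 = -1650145860780167/9106437636330048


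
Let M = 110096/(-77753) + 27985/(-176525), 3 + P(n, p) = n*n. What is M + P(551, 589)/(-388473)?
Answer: -2512425678797003/1066385447971545 ≈ -2.3560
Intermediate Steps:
P(n, p) = -3 + n² (P(n, p) = -3 + n*n = -3 + n²)
M = -4322122821/2745069665 (M = 110096*(-1/77753) + 27985*(-1/176525) = -110096/77753 - 5597/35305 = -4322122821/2745069665 ≈ -1.5745)
M + P(551, 589)/(-388473) = -4322122821/2745069665 + (-3 + 551²)/(-388473) = -4322122821/2745069665 + (-3 + 303601)*(-1/388473) = -4322122821/2745069665 + 303598*(-1/388473) = -4322122821/2745069665 - 303598/388473 = -2512425678797003/1066385447971545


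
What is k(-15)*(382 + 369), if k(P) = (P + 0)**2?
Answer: 168975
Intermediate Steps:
k(P) = P**2
k(-15)*(382 + 369) = (-15)**2*(382 + 369) = 225*751 = 168975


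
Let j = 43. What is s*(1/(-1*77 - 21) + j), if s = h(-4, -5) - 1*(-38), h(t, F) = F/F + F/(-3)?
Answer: 256993/147 ≈ 1748.3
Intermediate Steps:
h(t, F) = 1 - F/3 (h(t, F) = 1 + F*(-1/3) = 1 - F/3)
s = 122/3 (s = (1 - 1/3*(-5)) - 1*(-38) = (1 + 5/3) + 38 = 8/3 + 38 = 122/3 ≈ 40.667)
s*(1/(-1*77 - 21) + j) = 122*(1/(-1*77 - 21) + 43)/3 = 122*(1/(-77 - 21) + 43)/3 = 122*(1/(-98) + 43)/3 = 122*(-1/98 + 43)/3 = (122/3)*(4213/98) = 256993/147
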